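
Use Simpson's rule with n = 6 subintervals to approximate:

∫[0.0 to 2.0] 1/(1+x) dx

f(x) = 1/(1+x)
a = 0.0, b = 2.0, n = 6
h = (b - a)/n = 0.333333

Simpson's rule: (h/3)[f(x₀) + 4f(x₁) + 2f(x₂) + ... + f(xₙ)]

x_0 = 0.0000, f(x_0) = 1.000000, coefficient = 1
x_1 = 0.3333, f(x_1) = 0.750000, coefficient = 4
x_2 = 0.6667, f(x_2) = 0.600000, coefficient = 2
x_3 = 1.0000, f(x_3) = 0.500000, coefficient = 4
x_4 = 1.3333, f(x_4) = 0.428571, coefficient = 2
x_5 = 1.6667, f(x_5) = 0.375000, coefficient = 4
x_6 = 2.0000, f(x_6) = 0.333333, coefficient = 1

I ≈ (0.333333/3) × 9.890476 = 1.098942
Exact value: 1.098612
Error: 0.000330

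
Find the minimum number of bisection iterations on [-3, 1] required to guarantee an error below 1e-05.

We need (b-a)/2^n ≤ 1e-05
(1 - (-3))/2^n ≤ 1e-05
4/2^n ≤ 1e-05
2^n ≥ 400000
n ≥ log₂(400000) = 18.61
n ≥ 19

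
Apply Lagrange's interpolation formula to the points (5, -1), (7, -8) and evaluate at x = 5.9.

Lagrange interpolation formula:
P(x) = Σ yᵢ × Lᵢ(x)
where Lᵢ(x) = Π_{j≠i} (x - xⱼ)/(xᵢ - xⱼ)

L_0(5.9) = (5.9 - 7)/(5 - 7) = 0.550000
L_1(5.9) = (5.9 - 5)/(7 - 5) = 0.450000

P(5.9) = (-1)×L_0(5.9) + (-8)×L_1(5.9)
P(5.9) = -4.150000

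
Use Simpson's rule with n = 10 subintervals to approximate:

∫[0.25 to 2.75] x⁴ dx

f(x) = x⁴
a = 0.25, b = 2.75, n = 10
h = (b - a)/n = 0.250000

Simpson's rule: (h/3)[f(x₀) + 4f(x₁) + 2f(x₂) + ... + f(xₙ)]

x_0 = 0.2500, f(x_0) = 0.003906, coefficient = 1
x_1 = 0.5000, f(x_1) = 0.062500, coefficient = 4
x_2 = 0.7500, f(x_2) = 0.316406, coefficient = 2
x_3 = 1.0000, f(x_3) = 1.000000, coefficient = 4
x_4 = 1.2500, f(x_4) = 2.441406, coefficient = 2
x_5 = 1.5000, f(x_5) = 5.062500, coefficient = 4
x_6 = 1.7500, f(x_6) = 9.378906, coefficient = 2
x_7 = 2.0000, f(x_7) = 16.000000, coefficient = 4
x_8 = 2.2500, f(x_8) = 25.628906, coefficient = 2
x_9 = 2.5000, f(x_9) = 39.062500, coefficient = 4
x_10 = 2.7500, f(x_10) = 57.191406, coefficient = 1

I ≈ (0.250000/3) × 377.476562 = 31.456380
Exact value: 31.455078
Error: 0.001302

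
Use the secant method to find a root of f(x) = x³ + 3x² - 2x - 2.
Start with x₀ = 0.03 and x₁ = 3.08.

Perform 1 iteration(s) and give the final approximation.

f(x) = x³ + 3x² - 2x - 2
x₀ = 0.03, x₁ = 3.08

Secant formula: x_{n+1} = x_n - f(x_n)(x_n - x_{n-1})/(f(x_n) - f(x_{n-1}))

Iteration 1:
  f(0.030000) = -2.057273
  f(3.080000) = 49.517312
  x_2 = 3.080000 - 49.517312×(3.080000 - 0.030000)/(49.517312 - (-2.057273))
       = 0.151662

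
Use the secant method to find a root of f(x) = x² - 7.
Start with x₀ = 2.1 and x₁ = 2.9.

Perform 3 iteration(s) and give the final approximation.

f(x) = x² - 7
x₀ = 2.1, x₁ = 2.9

Secant formula: x_{n+1} = x_n - f(x_n)(x_n - x_{n-1})/(f(x_n) - f(x_{n-1}))

Iteration 1:
  f(2.100000) = -2.590000
  f(2.900000) = 1.410000
  x_2 = 2.900000 - 1.410000×(2.900000 - 2.100000)/(1.410000 - (-2.590000))
       = 2.618000
Iteration 2:
  f(2.900000) = 1.410000
  f(2.618000) = -0.146076
  x_3 = 2.618000 - (-0.146076)×(2.618000 - 2.900000)/(-0.146076 - 1.410000)
       = 2.644473
Iteration 3:
  f(2.618000) = -0.146076
  f(2.644473) = -0.006764
  x_4 = 2.644473 - (-0.006764)×(2.644473 - 2.618000)/(-0.006764 - (-0.146076))
       = 2.645758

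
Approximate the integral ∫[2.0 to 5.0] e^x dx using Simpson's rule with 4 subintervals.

f(x) = e^x
a = 2.0, b = 5.0, n = 4
h = (b - a)/n = 0.750000

Simpson's rule: (h/3)[f(x₀) + 4f(x₁) + 2f(x₂) + ... + f(xₙ)]

x_0 = 2.0000, f(x_0) = 7.389056, coefficient = 1
x_1 = 2.7500, f(x_1) = 15.642632, coefficient = 4
x_2 = 3.5000, f(x_2) = 33.115452, coefficient = 2
x_3 = 4.2500, f(x_3) = 70.105412, coefficient = 4
x_4 = 5.0000, f(x_4) = 148.413159, coefficient = 1

I ≈ (0.750000/3) × 565.025296 = 141.256324
Exact value: 141.024103
Error: 0.232221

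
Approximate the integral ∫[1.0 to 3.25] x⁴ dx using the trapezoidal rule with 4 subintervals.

f(x) = x⁴
a = 1.0, b = 3.25, n = 4
h = (b - a)/n = 0.562500

Trapezoidal rule: (h/2)[f(x₀) + 2f(x₁) + 2f(x₂) + ... + f(xₙ)]

x_0 = 1.0000, f(x_0) = 1.000000, coefficient = 1
x_1 = 1.5625, f(x_1) = 5.960464, coefficient = 2
x_2 = 2.1250, f(x_2) = 20.390869, coefficient = 2
x_3 = 2.6875, f(x_3) = 52.166763, coefficient = 2
x_4 = 3.2500, f(x_4) = 111.566406, coefficient = 1

I ≈ (0.562500/2) × 269.602600 = 75.825731
Exact value: 72.318164
Error: 3.507567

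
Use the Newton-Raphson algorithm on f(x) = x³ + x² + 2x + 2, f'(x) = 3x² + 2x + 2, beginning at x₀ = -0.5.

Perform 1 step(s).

f(x) = x³ + x² + 2x + 2
f'(x) = 3x² + 2x + 2
x₀ = -0.5

Newton-Raphson formula: x_{n+1} = x_n - f(x_n)/f'(x_n)

Iteration 1:
  f(-0.500000) = 1.125000
  f'(-0.500000) = 1.750000
  x_1 = -0.500000 - 1.125000/1.750000 = -1.142857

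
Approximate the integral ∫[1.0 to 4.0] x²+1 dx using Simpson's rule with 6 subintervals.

f(x) = x²+1
a = 1.0, b = 4.0, n = 6
h = (b - a)/n = 0.500000

Simpson's rule: (h/3)[f(x₀) + 4f(x₁) + 2f(x₂) + ... + f(xₙ)]

x_0 = 1.0000, f(x_0) = 2.000000, coefficient = 1
x_1 = 1.5000, f(x_1) = 3.250000, coefficient = 4
x_2 = 2.0000, f(x_2) = 5.000000, coefficient = 2
x_3 = 2.5000, f(x_3) = 7.250000, coefficient = 4
x_4 = 3.0000, f(x_4) = 10.000000, coefficient = 2
x_5 = 3.5000, f(x_5) = 13.250000, coefficient = 4
x_6 = 4.0000, f(x_6) = 17.000000, coefficient = 1

I ≈ (0.500000/3) × 144.000000 = 24.000000
Exact value: 24.000000
Error: 0.000000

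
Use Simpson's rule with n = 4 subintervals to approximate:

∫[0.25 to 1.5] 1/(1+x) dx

f(x) = 1/(1+x)
a = 0.25, b = 1.5, n = 4
h = (b - a)/n = 0.312500

Simpson's rule: (h/3)[f(x₀) + 4f(x₁) + 2f(x₂) + ... + f(xₙ)]

x_0 = 0.2500, f(x_0) = 0.800000, coefficient = 1
x_1 = 0.5625, f(x_1) = 0.640000, coefficient = 4
x_2 = 0.8750, f(x_2) = 0.533333, coefficient = 2
x_3 = 1.1875, f(x_3) = 0.457143, coefficient = 4
x_4 = 1.5000, f(x_4) = 0.400000, coefficient = 1

I ≈ (0.312500/3) × 6.655238 = 0.693254
Exact value: 0.693147
Error: 0.000107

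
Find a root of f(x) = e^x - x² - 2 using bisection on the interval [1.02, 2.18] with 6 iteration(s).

f(x) = e^x - x² - 2
Initial interval: [1.02, 2.18]

Iteration 1:
  c_1 = (1.020000 + 2.180000)/2 = 1.600000
  f(c_1) = f(1.600000) = 0.393032
  f(a) × f(c) < 0, new interval: [1.020000, 1.600000]
Iteration 2:
  c_2 = (1.020000 + 1.600000)/2 = 1.310000
  f(c_2) = f(1.310000) = -0.009926
  f(a) × f(c) ≥ 0, new interval: [1.310000, 1.600000]
Iteration 3:
  c_3 = (1.310000 + 1.600000)/2 = 1.455000
  f(c_3) = f(1.455000) = 0.167458
  f(a) × f(c) < 0, new interval: [1.310000, 1.455000]
Iteration 4:
  c_4 = (1.310000 + 1.455000)/2 = 1.382500
  f(c_4) = f(1.382500) = 0.073545
  f(a) × f(c) < 0, new interval: [1.310000, 1.382500]
Iteration 5:
  c_5 = (1.310000 + 1.382500)/2 = 1.346250
  f(c_5) = f(1.346250) = 0.030598
  f(a) × f(c) < 0, new interval: [1.310000, 1.346250]
Iteration 6:
  c_6 = (1.310000 + 1.346250)/2 = 1.328125
  f(c_6) = f(1.328125) = 0.010045
  f(a) × f(c) < 0, new interval: [1.310000, 1.328125]

After 6 iteration(s), the approximation is c_6 = 1.328125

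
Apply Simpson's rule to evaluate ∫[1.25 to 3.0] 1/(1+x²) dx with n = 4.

f(x) = 1/(1+x²)
a = 1.25, b = 3.0, n = 4
h = (b - a)/n = 0.437500

Simpson's rule: (h/3)[f(x₀) + 4f(x₁) + 2f(x₂) + ... + f(xₙ)]

x_0 = 1.2500, f(x_0) = 0.390244, coefficient = 1
x_1 = 1.6875, f(x_1) = 0.259898, coefficient = 4
x_2 = 2.1250, f(x_2) = 0.181303, coefficient = 2
x_3 = 2.5625, f(x_3) = 0.132163, coefficient = 4
x_4 = 3.0000, f(x_4) = 0.100000, coefficient = 1

I ≈ (0.437500/3) × 2.421097 = 0.353077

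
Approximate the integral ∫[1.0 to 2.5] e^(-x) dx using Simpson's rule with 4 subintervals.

f(x) = e^(-x)
a = 1.0, b = 2.5, n = 4
h = (b - a)/n = 0.375000

Simpson's rule: (h/3)[f(x₀) + 4f(x₁) + 2f(x₂) + ... + f(xₙ)]

x_0 = 1.0000, f(x_0) = 0.367879, coefficient = 1
x_1 = 1.3750, f(x_1) = 0.252840, coefficient = 4
x_2 = 1.7500, f(x_2) = 0.173774, coefficient = 2
x_3 = 2.1250, f(x_3) = 0.119433, coefficient = 4
x_4 = 2.5000, f(x_4) = 0.082085, coefficient = 1

I ≈ (0.375000/3) × 2.286603 = 0.285825
Exact value: 0.285794
Error: 0.000031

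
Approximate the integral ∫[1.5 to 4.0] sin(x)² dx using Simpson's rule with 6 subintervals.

f(x) = sin(x)²
a = 1.5, b = 4.0, n = 6
h = (b - a)/n = 0.416667

Simpson's rule: (h/3)[f(x₀) + 4f(x₁) + 2f(x₂) + ... + f(xₙ)]

x_0 = 1.5000, f(x_0) = 0.994996, coefficient = 1
x_1 = 1.9167, f(x_1) = 0.885068, coefficient = 4
x_2 = 2.3333, f(x_2) = 0.522853, coefficient = 2
x_3 = 2.7500, f(x_3) = 0.145665, coefficient = 4
x_4 = 3.1667, f(x_4) = 0.000629, coefficient = 2
x_5 = 3.5833, f(x_5) = 0.182768, coefficient = 4
x_6 = 4.0000, f(x_6) = 0.572750, coefficient = 1

I ≈ (0.416667/3) × 7.468716 = 1.037322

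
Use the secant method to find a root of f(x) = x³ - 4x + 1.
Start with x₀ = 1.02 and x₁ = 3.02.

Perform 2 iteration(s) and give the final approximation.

f(x) = x³ - 4x + 1
x₀ = 1.02, x₁ = 3.02

Secant formula: x_{n+1} = x_n - f(x_n)(x_n - x_{n-1})/(f(x_n) - f(x_{n-1}))

Iteration 1:
  f(1.020000) = -2.018792
  f(3.020000) = 16.463608
  x_2 = 3.020000 - 16.463608×(3.020000 - 1.020000)/(16.463608 - (-2.018792))
       = 1.238456
Iteration 2:
  f(3.020000) = 16.463608
  f(1.238456) = -2.054314
  x_3 = 1.238456 - (-2.054314)×(1.238456 - 3.020000)/(-2.054314 - 16.463608)
       = 1.436094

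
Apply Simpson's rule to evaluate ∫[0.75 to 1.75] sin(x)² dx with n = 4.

f(x) = sin(x)²
a = 0.75, b = 1.75, n = 4
h = (b - a)/n = 0.250000

Simpson's rule: (h/3)[f(x₀) + 4f(x₁) + 2f(x₂) + ... + f(xₙ)]

x_0 = 0.7500, f(x_0) = 0.464631, coefficient = 1
x_1 = 1.0000, f(x_1) = 0.708073, coefficient = 4
x_2 = 1.2500, f(x_2) = 0.900572, coefficient = 2
x_3 = 1.5000, f(x_3) = 0.994996, coefficient = 4
x_4 = 1.7500, f(x_4) = 0.968228, coefficient = 1

I ≈ (0.250000/3) × 10.046282 = 0.837190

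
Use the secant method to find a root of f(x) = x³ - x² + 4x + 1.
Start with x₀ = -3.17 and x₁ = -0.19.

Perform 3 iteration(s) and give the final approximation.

f(x) = x³ - x² + 4x + 1
x₀ = -3.17, x₁ = -0.19

Secant formula: x_{n+1} = x_n - f(x_n)(x_n - x_{n-1})/(f(x_n) - f(x_{n-1}))

Iteration 1:
  f(-3.170000) = -53.583913
  f(-0.190000) = 0.197041
  x_2 = -0.190000 - 0.197041×(-0.190000 - (-3.170000))/(0.197041 - (-53.583913))
       = -0.200918
Iteration 2:
  f(-0.190000) = 0.197041
  f(-0.200918) = 0.147849
  x_3 = -0.200918 - 0.147849×(-0.200918 - (-0.190000))/(0.147849 - 0.197041)
       = -0.233733
Iteration 3:
  f(-0.200918) = 0.147849
  f(-0.233733) = -0.002332
  x_4 = -0.233733 - (-0.002332)×(-0.233733 - (-0.200918))/(-0.002332 - 0.147849)
       = -0.233223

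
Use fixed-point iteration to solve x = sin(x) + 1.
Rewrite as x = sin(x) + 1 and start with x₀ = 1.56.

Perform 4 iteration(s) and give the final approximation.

Equation: x = sin(x) + 1
Fixed-point form: x = sin(x) + 1
x₀ = 1.56

x_1 = g(1.560000) = 1.999942
x_2 = g(1.999942) = 1.909322
x_3 = g(1.909322) = 1.943245
x_4 = g(1.943245) = 1.931439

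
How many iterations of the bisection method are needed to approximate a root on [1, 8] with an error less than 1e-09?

We need (b-a)/2^n ≤ 1e-09
(8 - 1)/2^n ≤ 1e-09
7/2^n ≤ 1e-09
2^n ≥ 7000000000
n ≥ log₂(7000000000) = 32.70
n ≥ 33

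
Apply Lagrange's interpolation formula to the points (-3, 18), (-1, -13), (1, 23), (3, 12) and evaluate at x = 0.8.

Lagrange interpolation formula:
P(x) = Σ yᵢ × Lᵢ(x)
where Lᵢ(x) = Π_{j≠i} (x - xⱼ)/(xᵢ - xⱼ)

L_0(0.8) = (0.8 - (-1))/(-3 - (-1)) × (0.8 - 1)/(-3 - 1) × (0.8 - 3)/(-3 - 3) = -0.016500
L_1(0.8) = (0.8 - (-3))/(-1 - (-3)) × (0.8 - 1)/(-1 - 1) × (0.8 - 3)/(-1 - 3) = 0.104500
L_2(0.8) = (0.8 - (-3))/(1 - (-3)) × (0.8 - (-1))/(1 - (-1)) × (0.8 - 3)/(1 - 3) = 0.940500
L_3(0.8) = (0.8 - (-3))/(3 - (-3)) × (0.8 - (-1))/(3 - (-1)) × (0.8 - 1)/(3 - 1) = -0.028500

P(0.8) = 18×L_0(0.8) + (-13)×L_1(0.8) + 23×L_2(0.8) + 12×L_3(0.8)
P(0.8) = 19.634000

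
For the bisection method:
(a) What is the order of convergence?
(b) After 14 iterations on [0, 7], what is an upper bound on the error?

(a) Bisection has linear (order 1) convergence; the error is halved each step.

(b) Error bound = (b-a)/2^n = (7 - 0)/2^{14}
    = 7/2^{14}

(a) 1 (linear); (b) error ≤ 4.27e-04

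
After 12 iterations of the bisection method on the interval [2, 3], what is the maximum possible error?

Bisection error bound: |error| ≤ (b-a)/2^n
|error| ≤ (3 - 2)/2^12 = 1/2^12
|error| ≤ 0.0002441406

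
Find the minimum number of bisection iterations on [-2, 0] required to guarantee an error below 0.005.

We need (b-a)/2^n ≤ 0.005
(0 - (-2))/2^n ≤ 0.005
2/2^n ≤ 0.005
2^n ≥ 400
n ≥ log₂(400) = 8.64
n ≥ 9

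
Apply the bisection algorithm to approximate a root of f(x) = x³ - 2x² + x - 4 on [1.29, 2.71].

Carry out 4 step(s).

f(x) = x³ - 2x² + x - 4
Initial interval: [1.29, 2.71]

Iteration 1:
  c_1 = (1.290000 + 2.710000)/2 = 2.000000
  f(c_1) = f(2.000000) = -2.000000
  f(a) × f(c) ≥ 0, new interval: [2.000000, 2.710000]
Iteration 2:
  c_2 = (2.000000 + 2.710000)/2 = 2.355000
  f(c_2) = f(2.355000) = 0.323839
  f(a) × f(c) < 0, new interval: [2.000000, 2.355000]
Iteration 3:
  c_3 = (2.000000 + 2.355000)/2 = 2.177500
  f(c_3) = f(2.177500) = -0.980883
  f(a) × f(c) ≥ 0, new interval: [2.177500, 2.355000]
Iteration 4:
  c_4 = (2.177500 + 2.355000)/2 = 2.266250
  f(c_4) = f(2.266250) = -0.366320
  f(a) × f(c) ≥ 0, new interval: [2.266250, 2.355000]

After 4 iteration(s), the approximation is c_4 = 2.266250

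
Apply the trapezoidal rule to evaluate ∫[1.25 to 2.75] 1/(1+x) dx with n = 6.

f(x) = 1/(1+x)
a = 1.25, b = 2.75, n = 6
h = (b - a)/n = 0.250000

Trapezoidal rule: (h/2)[f(x₀) + 2f(x₁) + 2f(x₂) + ... + f(xₙ)]

x_0 = 1.2500, f(x_0) = 0.444444, coefficient = 1
x_1 = 1.5000, f(x_1) = 0.400000, coefficient = 2
x_2 = 1.7500, f(x_2) = 0.363636, coefficient = 2
x_3 = 2.0000, f(x_3) = 0.333333, coefficient = 2
x_4 = 2.2500, f(x_4) = 0.307692, coefficient = 2
x_5 = 2.5000, f(x_5) = 0.285714, coefficient = 2
x_6 = 2.7500, f(x_6) = 0.266667, coefficient = 1

I ≈ (0.250000/2) × 4.091864 = 0.511483
Exact value: 0.510826
Error: 0.000657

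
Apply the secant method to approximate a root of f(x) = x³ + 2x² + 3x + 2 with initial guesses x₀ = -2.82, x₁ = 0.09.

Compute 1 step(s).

f(x) = x³ + 2x² + 3x + 2
x₀ = -2.82, x₁ = 0.09

Secant formula: x_{n+1} = x_n - f(x_n)(x_n - x_{n-1})/(f(x_n) - f(x_{n-1}))

Iteration 1:
  f(-2.820000) = -12.980968
  f(0.090000) = 2.286929
  x_2 = 0.090000 - 2.286929×(0.090000 - (-2.820000))/(2.286929 - (-12.980968))
       = -0.345880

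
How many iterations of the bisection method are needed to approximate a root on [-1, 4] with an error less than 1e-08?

We need (b-a)/2^n ≤ 1e-08
(4 - (-1))/2^n ≤ 1e-08
5/2^n ≤ 1e-08
2^n ≥ 500000000
n ≥ log₂(500000000) = 28.90
n ≥ 29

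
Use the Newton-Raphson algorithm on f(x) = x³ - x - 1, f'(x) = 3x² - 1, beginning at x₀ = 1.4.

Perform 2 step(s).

f(x) = x³ - x - 1
f'(x) = 3x² - 1
x₀ = 1.4

Newton-Raphson formula: x_{n+1} = x_n - f(x_n)/f'(x_n)

Iteration 1:
  f(1.400000) = 0.344000
  f'(1.400000) = 4.880000
  x_1 = 1.400000 - 0.344000/4.880000 = 1.329508
Iteration 2:
  f(1.329508) = 0.020520
  f'(1.329508) = 4.302776
  x_2 = 1.329508 - 0.020520/4.302776 = 1.324739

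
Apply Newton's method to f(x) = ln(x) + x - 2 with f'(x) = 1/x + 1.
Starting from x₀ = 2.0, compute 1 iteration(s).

f(x) = ln(x) + x - 2
f'(x) = 1/x + 1
x₀ = 2.0

Newton-Raphson formula: x_{n+1} = x_n - f(x_n)/f'(x_n)

Iteration 1:
  f(2.000000) = 0.693147
  f'(2.000000) = 1.500000
  x_1 = 2.000000 - 0.693147/1.500000 = 1.537902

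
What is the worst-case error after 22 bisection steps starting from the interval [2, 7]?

Bisection error bound: |error| ≤ (b-a)/2^n
|error| ≤ (7 - 2)/2^22 = 5/2^22
|error| ≤ 0.0000011921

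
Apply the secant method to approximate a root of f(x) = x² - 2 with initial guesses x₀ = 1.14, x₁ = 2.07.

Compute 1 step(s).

f(x) = x² - 2
x₀ = 1.14, x₁ = 2.07

Secant formula: x_{n+1} = x_n - f(x_n)(x_n - x_{n-1})/(f(x_n) - f(x_{n-1}))

Iteration 1:
  f(1.140000) = -0.700400
  f(2.070000) = 2.284900
  x_2 = 2.070000 - 2.284900×(2.070000 - 1.140000)/(2.284900 - (-0.700400))
       = 1.358193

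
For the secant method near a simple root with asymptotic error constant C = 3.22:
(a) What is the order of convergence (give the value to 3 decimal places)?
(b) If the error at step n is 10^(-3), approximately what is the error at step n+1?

(a) Secant method has superlinear convergence with order φ = (1+√5)/2 ≈ 1.618.
    This means |e_{n+1}| ≈ C|e_n|^1.618.

(b) With |e_n| = 10^(-3) and C = 3.22:
    |e_{n+1}| ≈ 3.22 × (10^(-3))^1.618 = 3.22 × 10^(-4.85)

(a) ≈ 1.618 (golden ratio); (b) |e_{n+1}| ≈ 4.506e-05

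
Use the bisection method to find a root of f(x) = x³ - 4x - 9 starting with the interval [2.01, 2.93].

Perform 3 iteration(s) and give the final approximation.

f(x) = x³ - 4x - 9
Initial interval: [2.01, 2.93]

Iteration 1:
  c_1 = (2.010000 + 2.930000)/2 = 2.470000
  f(c_1) = f(2.470000) = -3.810777
  f(a) × f(c) ≥ 0, new interval: [2.470000, 2.930000]
Iteration 2:
  c_2 = (2.470000 + 2.930000)/2 = 2.700000
  f(c_2) = f(2.700000) = -0.117000
  f(a) × f(c) ≥ 0, new interval: [2.700000, 2.930000]
Iteration 3:
  c_3 = (2.700000 + 2.930000)/2 = 2.815000
  f(c_3) = f(2.815000) = 2.046693
  f(a) × f(c) < 0, new interval: [2.700000, 2.815000]

After 3 iteration(s), the approximation is c_3 = 2.815000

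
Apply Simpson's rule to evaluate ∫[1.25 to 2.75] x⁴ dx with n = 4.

f(x) = x⁴
a = 1.25, b = 2.75, n = 4
h = (b - a)/n = 0.375000

Simpson's rule: (h/3)[f(x₀) + 4f(x₁) + 2f(x₂) + ... + f(xₙ)]

x_0 = 1.2500, f(x_0) = 2.441406, coefficient = 1
x_1 = 1.6250, f(x_1) = 6.972900, coefficient = 4
x_2 = 2.0000, f(x_2) = 16.000000, coefficient = 2
x_3 = 2.3750, f(x_3) = 31.816650, coefficient = 4
x_4 = 2.7500, f(x_4) = 57.191406, coefficient = 1

I ≈ (0.375000/3) × 246.791016 = 30.848877
Exact value: 30.844922
Error: 0.003955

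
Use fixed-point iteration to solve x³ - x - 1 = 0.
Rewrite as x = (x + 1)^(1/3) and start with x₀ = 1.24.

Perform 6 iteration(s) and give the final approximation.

Equation: x³ - x - 1 = 0
Fixed-point form: x = (x + 1)^(1/3)
x₀ = 1.24

x_1 = g(1.240000) = 1.308427
x_2 = g(1.308427) = 1.321616
x_3 = g(1.321616) = 1.324129
x_4 = g(1.324129) = 1.324606
x_5 = g(1.324606) = 1.324697
x_6 = g(1.324697) = 1.324714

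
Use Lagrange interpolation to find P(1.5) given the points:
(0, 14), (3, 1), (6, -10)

Lagrange interpolation formula:
P(x) = Σ yᵢ × Lᵢ(x)
where Lᵢ(x) = Π_{j≠i} (x - xⱼ)/(xᵢ - xⱼ)

L_0(1.5) = (1.5 - 3)/(0 - 3) × (1.5 - 6)/(0 - 6) = 0.375000
L_1(1.5) = (1.5 - 0)/(3 - 0) × (1.5 - 6)/(3 - 6) = 0.750000
L_2(1.5) = (1.5 - 0)/(6 - 0) × (1.5 - 3)/(6 - 3) = -0.125000

P(1.5) = 14×L_0(1.5) + 1×L_1(1.5) + (-10)×L_2(1.5)
P(1.5) = 7.250000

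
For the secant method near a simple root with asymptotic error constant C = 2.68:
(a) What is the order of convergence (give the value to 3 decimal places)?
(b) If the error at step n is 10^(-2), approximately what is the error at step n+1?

(a) Secant method has superlinear convergence with order φ = (1+√5)/2 ≈ 1.618.
    This means |e_{n+1}| ≈ C|e_n|^1.618.

(b) With |e_n| = 10^(-2) and C = 2.68:
    |e_{n+1}| ≈ 2.68 × (10^(-2))^1.618 = 2.68 × 10^(-3.24)

(a) ≈ 1.618 (golden ratio); (b) |e_{n+1}| ≈ 1.556e-03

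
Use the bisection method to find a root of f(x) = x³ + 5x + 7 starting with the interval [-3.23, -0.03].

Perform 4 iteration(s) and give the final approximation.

f(x) = x³ + 5x + 7
Initial interval: [-3.23, -0.03]

Iteration 1:
  c_1 = (-3.230000 + (-0.030000))/2 = -1.630000
  f(c_1) = f(-1.630000) = -5.480747
  f(a) × f(c) ≥ 0, new interval: [-1.630000, -0.030000]
Iteration 2:
  c_2 = (-1.630000 + (-0.030000))/2 = -0.830000
  f(c_2) = f(-0.830000) = 2.278213
  f(a) × f(c) < 0, new interval: [-1.630000, -0.830000]
Iteration 3:
  c_3 = (-1.630000 + (-0.830000))/2 = -1.230000
  f(c_3) = f(-1.230000) = -1.010867
  f(a) × f(c) ≥ 0, new interval: [-1.230000, -0.830000]
Iteration 4:
  c_4 = (-1.230000 + (-0.830000))/2 = -1.030000
  f(c_4) = f(-1.030000) = 0.757273
  f(a) × f(c) < 0, new interval: [-1.230000, -1.030000]

After 4 iteration(s), the approximation is c_4 = -1.030000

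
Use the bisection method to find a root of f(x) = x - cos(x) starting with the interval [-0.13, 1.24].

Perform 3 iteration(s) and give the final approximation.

f(x) = x - cos(x)
Initial interval: [-0.13, 1.24]

Iteration 1:
  c_1 = (-0.130000 + 1.240000)/2 = 0.555000
  f(c_1) = f(0.555000) = -0.294900
  f(a) × f(c) ≥ 0, new interval: [0.555000, 1.240000]
Iteration 2:
  c_2 = (0.555000 + 1.240000)/2 = 0.897500
  f(c_2) = f(0.897500) = 0.273934
  f(a) × f(c) < 0, new interval: [0.555000, 0.897500]
Iteration 3:
  c_3 = (0.555000 + 0.897500)/2 = 0.726250
  f(c_3) = f(0.726250) = -0.021420
  f(a) × f(c) ≥ 0, new interval: [0.726250, 0.897500]

After 3 iteration(s), the approximation is c_3 = 0.726250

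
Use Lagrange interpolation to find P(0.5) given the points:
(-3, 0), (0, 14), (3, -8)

Lagrange interpolation formula:
P(x) = Σ yᵢ × Lᵢ(x)
where Lᵢ(x) = Π_{j≠i} (x - xⱼ)/(xᵢ - xⱼ)

L_0(0.5) = (0.5 - 0)/(-3 - 0) × (0.5 - 3)/(-3 - 3) = -0.069444
L_1(0.5) = (0.5 - (-3))/(0 - (-3)) × (0.5 - 3)/(0 - 3) = 0.972222
L_2(0.5) = (0.5 - (-3))/(3 - (-3)) × (0.5 - 0)/(3 - 0) = 0.097222

P(0.5) = 0×L_0(0.5) + 14×L_1(0.5) + (-8)×L_2(0.5)
P(0.5) = 12.833333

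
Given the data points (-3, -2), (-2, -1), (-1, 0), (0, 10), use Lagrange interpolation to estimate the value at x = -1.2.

Lagrange interpolation formula:
P(x) = Σ yᵢ × Lᵢ(x)
where Lᵢ(x) = Π_{j≠i} (x - xⱼ)/(xᵢ - xⱼ)

L_0(-1.2) = (-1.2 - (-2))/(-3 - (-2)) × (-1.2 - (-1))/(-3 - (-1)) × (-1.2 - 0)/(-3 - 0) = -0.032000
L_1(-1.2) = (-1.2 - (-3))/(-2 - (-3)) × (-1.2 - (-1))/(-2 - (-1)) × (-1.2 - 0)/(-2 - 0) = 0.216000
L_2(-1.2) = (-1.2 - (-3))/(-1 - (-3)) × (-1.2 - (-2))/(-1 - (-2)) × (-1.2 - 0)/(-1 - 0) = 0.864000
L_3(-1.2) = (-1.2 - (-3))/(0 - (-3)) × (-1.2 - (-2))/(0 - (-2)) × (-1.2 - (-1))/(0 - (-1)) = -0.048000

P(-1.2) = (-2)×L_0(-1.2) + (-1)×L_1(-1.2) + 0×L_2(-1.2) + 10×L_3(-1.2)
P(-1.2) = -0.632000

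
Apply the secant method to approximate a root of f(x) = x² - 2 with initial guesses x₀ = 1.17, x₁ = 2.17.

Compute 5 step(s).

f(x) = x² - 2
x₀ = 1.17, x₁ = 2.17

Secant formula: x_{n+1} = x_n - f(x_n)(x_n - x_{n-1})/(f(x_n) - f(x_{n-1}))

Iteration 1:
  f(1.170000) = -0.631100
  f(2.170000) = 2.708900
  x_2 = 2.170000 - 2.708900×(2.170000 - 1.170000)/(2.708900 - (-0.631100))
       = 1.358952
Iteration 2:
  f(2.170000) = 2.708900
  f(1.358952) = -0.153249
  x_3 = 1.358952 - (-0.153249)×(1.358952 - 2.170000)/(-0.153249 - 2.708900)
       = 1.402378
Iteration 3:
  f(1.358952) = -0.153249
  f(1.402378) = -0.033335
  x_4 = 1.402378 - (-0.033335)×(1.402378 - 1.358952)/(-0.033335 - (-0.153249))
       = 1.414450
Iteration 4:
  f(1.402378) = -0.033335
  f(1.414450) = 0.000670
  x_5 = 1.414450 - 0.000670×(1.414450 - 1.402378)/(0.000670 - (-0.033335))
       = 1.414213
Iteration 5:
  f(1.414450) = 0.000670
  f(1.414213) = -0.000003
  x_6 = 1.414213 - (-0.000003)×(1.414213 - 1.414450)/(-0.000003 - 0.000670)
       = 1.414214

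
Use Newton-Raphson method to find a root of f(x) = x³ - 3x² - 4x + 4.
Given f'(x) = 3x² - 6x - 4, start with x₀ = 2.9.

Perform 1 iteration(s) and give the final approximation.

f(x) = x³ - 3x² - 4x + 4
f'(x) = 3x² - 6x - 4
x₀ = 2.9

Newton-Raphson formula: x_{n+1} = x_n - f(x_n)/f'(x_n)

Iteration 1:
  f(2.900000) = -8.441000
  f'(2.900000) = 3.830000
  x_1 = 2.900000 - (-8.441000)/3.830000 = 5.103916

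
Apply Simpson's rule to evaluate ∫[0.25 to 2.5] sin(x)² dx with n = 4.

f(x) = sin(x)²
a = 0.25, b = 2.5, n = 4
h = (b - a)/n = 0.562500

Simpson's rule: (h/3)[f(x₀) + 4f(x₁) + 2f(x₂) + ... + f(xₙ)]

x_0 = 0.2500, f(x_0) = 0.061209, coefficient = 1
x_1 = 0.8125, f(x_1) = 0.527089, coefficient = 4
x_2 = 1.3750, f(x_2) = 0.962151, coefficient = 2
x_3 = 1.9375, f(x_3) = 0.871449, coefficient = 4
x_4 = 2.5000, f(x_4) = 0.358169, coefficient = 1

I ≈ (0.562500/3) × 7.937830 = 1.488343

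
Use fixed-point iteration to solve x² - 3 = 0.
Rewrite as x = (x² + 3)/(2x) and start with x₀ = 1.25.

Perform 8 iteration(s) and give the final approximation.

Equation: x² - 3 = 0
Fixed-point form: x = (x² + 3)/(2x)
x₀ = 1.25

x_1 = g(1.250000) = 1.825000
x_2 = g(1.825000) = 1.734418
x_3 = g(1.734418) = 1.732052
x_4 = g(1.732052) = 1.732051
x_5 = g(1.732051) = 1.732051
x_6 = g(1.732051) = 1.732051
x_7 = g(1.732051) = 1.732051
x_8 = g(1.732051) = 1.732051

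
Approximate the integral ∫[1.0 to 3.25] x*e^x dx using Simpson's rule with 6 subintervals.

f(x) = x*e^x
a = 1.0, b = 3.25, n = 6
h = (b - a)/n = 0.375000

Simpson's rule: (h/3)[f(x₀) + 4f(x₁) + 2f(x₂) + ... + f(xₙ)]

x_0 = 1.0000, f(x_0) = 2.718282, coefficient = 1
x_1 = 1.3750, f(x_1) = 5.438230, coefficient = 4
x_2 = 1.7500, f(x_2) = 10.070555, coefficient = 2
x_3 = 2.1250, f(x_3) = 17.792407, coefficient = 4
x_4 = 2.5000, f(x_4) = 30.456235, coefficient = 2
x_5 = 2.8750, f(x_5) = 50.960594, coefficient = 4
x_6 = 3.2500, f(x_6) = 83.818605, coefficient = 1

I ≈ (0.375000/3) × 464.355394 = 58.044424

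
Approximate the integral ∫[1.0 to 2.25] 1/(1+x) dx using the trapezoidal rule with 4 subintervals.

f(x) = 1/(1+x)
a = 1.0, b = 2.25, n = 4
h = (b - a)/n = 0.312500

Trapezoidal rule: (h/2)[f(x₀) + 2f(x₁) + 2f(x₂) + ... + f(xₙ)]

x_0 = 1.0000, f(x_0) = 0.500000, coefficient = 1
x_1 = 1.3125, f(x_1) = 0.432432, coefficient = 2
x_2 = 1.6250, f(x_2) = 0.380952, coefficient = 2
x_3 = 1.9375, f(x_3) = 0.340426, coefficient = 2
x_4 = 2.2500, f(x_4) = 0.307692, coefficient = 1

I ≈ (0.312500/2) × 3.115313 = 0.486768
Exact value: 0.485508
Error: 0.001260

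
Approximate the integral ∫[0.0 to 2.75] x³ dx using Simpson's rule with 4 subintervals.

f(x) = x³
a = 0.0, b = 2.75, n = 4
h = (b - a)/n = 0.687500

Simpson's rule: (h/3)[f(x₀) + 4f(x₁) + 2f(x₂) + ... + f(xₙ)]

x_0 = 0.0000, f(x_0) = 0.000000, coefficient = 1
x_1 = 0.6875, f(x_1) = 0.324951, coefficient = 4
x_2 = 1.3750, f(x_2) = 2.599609, coefficient = 2
x_3 = 2.0625, f(x_3) = 8.773682, coefficient = 4
x_4 = 2.7500, f(x_4) = 20.796875, coefficient = 1

I ≈ (0.687500/3) × 62.390625 = 14.297852
Exact value: 14.297852
Error: 0.000000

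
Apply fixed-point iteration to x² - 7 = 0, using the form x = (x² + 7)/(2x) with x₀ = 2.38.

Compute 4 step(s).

Equation: x² - 7 = 0
Fixed-point form: x = (x² + 7)/(2x)
x₀ = 2.38

x_1 = g(2.380000) = 2.660588
x_2 = g(2.660588) = 2.645793
x_3 = g(2.645793) = 2.645751
x_4 = g(2.645751) = 2.645751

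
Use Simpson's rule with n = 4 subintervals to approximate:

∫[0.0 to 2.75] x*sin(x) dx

f(x) = x*sin(x)
a = 0.0, b = 2.75, n = 4
h = (b - a)/n = 0.687500

Simpson's rule: (h/3)[f(x₀) + 4f(x₁) + 2f(x₂) + ... + f(xₙ)]

x_0 = 0.0000, f(x_0) = 0.000000, coefficient = 1
x_1 = 0.6875, f(x_1) = 0.436292, coefficient = 4
x_2 = 1.3750, f(x_2) = 1.348728, coefficient = 2
x_3 = 2.0625, f(x_3) = 1.818155, coefficient = 4
x_4 = 2.7500, f(x_4) = 1.049568, coefficient = 1

I ≈ (0.687500/3) × 12.764814 = 2.925270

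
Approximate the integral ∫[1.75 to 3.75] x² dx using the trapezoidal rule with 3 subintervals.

f(x) = x²
a = 1.75, b = 3.75, n = 3
h = (b - a)/n = 0.666667

Trapezoidal rule: (h/2)[f(x₀) + 2f(x₁) + 2f(x₂) + ... + f(xₙ)]

x_0 = 1.7500, f(x_0) = 3.062500, coefficient = 1
x_1 = 2.4167, f(x_1) = 5.840278, coefficient = 2
x_2 = 3.0833, f(x_2) = 9.506944, coefficient = 2
x_3 = 3.7500, f(x_3) = 14.062500, coefficient = 1

I ≈ (0.666667/2) × 47.819444 = 15.939815
Exact value: 15.791667
Error: 0.148148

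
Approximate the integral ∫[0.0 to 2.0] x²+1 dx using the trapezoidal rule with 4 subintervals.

f(x) = x²+1
a = 0.0, b = 2.0, n = 4
h = (b - a)/n = 0.500000

Trapezoidal rule: (h/2)[f(x₀) + 2f(x₁) + 2f(x₂) + ... + f(xₙ)]

x_0 = 0.0000, f(x_0) = 1.000000, coefficient = 1
x_1 = 0.5000, f(x_1) = 1.250000, coefficient = 2
x_2 = 1.0000, f(x_2) = 2.000000, coefficient = 2
x_3 = 1.5000, f(x_3) = 3.250000, coefficient = 2
x_4 = 2.0000, f(x_4) = 5.000000, coefficient = 1

I ≈ (0.500000/2) × 19.000000 = 4.750000
Exact value: 4.666667
Error: 0.083333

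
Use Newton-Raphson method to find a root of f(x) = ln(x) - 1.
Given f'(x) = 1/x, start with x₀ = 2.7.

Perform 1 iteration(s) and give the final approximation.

f(x) = ln(x) - 1
f'(x) = 1/x
x₀ = 2.7

Newton-Raphson formula: x_{n+1} = x_n - f(x_n)/f'(x_n)

Iteration 1:
  f(2.700000) = -0.006748
  f'(2.700000) = 0.370370
  x_1 = 2.700000 - (-0.006748)/0.370370 = 2.718220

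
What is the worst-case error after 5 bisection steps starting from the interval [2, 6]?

Bisection error bound: |error| ≤ (b-a)/2^n
|error| ≤ (6 - 2)/2^5 = 4/2^5
|error| ≤ 0.1250000000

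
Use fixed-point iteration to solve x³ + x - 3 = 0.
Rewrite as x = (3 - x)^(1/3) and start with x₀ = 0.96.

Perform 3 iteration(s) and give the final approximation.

Equation: x³ + x - 3 = 0
Fixed-point form: x = (3 - x)^(1/3)
x₀ = 0.96

x_1 = g(0.960000) = 1.268265
x_2 = g(1.268265) = 1.200864
x_3 = g(1.200864) = 1.216246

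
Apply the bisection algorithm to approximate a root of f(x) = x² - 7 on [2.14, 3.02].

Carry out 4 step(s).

f(x) = x² - 7
Initial interval: [2.14, 3.02]

Iteration 1:
  c_1 = (2.140000 + 3.020000)/2 = 2.580000
  f(c_1) = f(2.580000) = -0.343600
  f(a) × f(c) ≥ 0, new interval: [2.580000, 3.020000]
Iteration 2:
  c_2 = (2.580000 + 3.020000)/2 = 2.800000
  f(c_2) = f(2.800000) = 0.840000
  f(a) × f(c) < 0, new interval: [2.580000, 2.800000]
Iteration 3:
  c_3 = (2.580000 + 2.800000)/2 = 2.690000
  f(c_3) = f(2.690000) = 0.236100
  f(a) × f(c) < 0, new interval: [2.580000, 2.690000]
Iteration 4:
  c_4 = (2.580000 + 2.690000)/2 = 2.635000
  f(c_4) = f(2.635000) = -0.056775
  f(a) × f(c) ≥ 0, new interval: [2.635000, 2.690000]

After 4 iteration(s), the approximation is c_4 = 2.635000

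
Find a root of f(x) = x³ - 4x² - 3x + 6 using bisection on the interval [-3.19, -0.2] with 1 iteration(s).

f(x) = x³ - 4x² - 3x + 6
Initial interval: [-3.19, -0.2]

Iteration 1:
  c_1 = (-3.190000 + (-0.200000))/2 = -1.695000
  f(c_1) = f(-1.695000) = -5.276877
  f(a) × f(c) ≥ 0, new interval: [-1.695000, -0.200000]

After 1 iteration(s), the approximation is c_1 = -1.695000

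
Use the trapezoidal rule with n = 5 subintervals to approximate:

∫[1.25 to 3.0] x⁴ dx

f(x) = x⁴
a = 1.25, b = 3.0, n = 5
h = (b - a)/n = 0.350000

Trapezoidal rule: (h/2)[f(x₀) + 2f(x₁) + 2f(x₂) + ... + f(xₙ)]

x_0 = 1.2500, f(x_0) = 2.441406, coefficient = 1
x_1 = 1.6000, f(x_1) = 6.553600, coefficient = 2
x_2 = 1.9500, f(x_2) = 14.459006, coefficient = 2
x_3 = 2.3000, f(x_3) = 27.984100, coefficient = 2
x_4 = 2.6500, f(x_4) = 49.315506, coefficient = 2
x_5 = 3.0000, f(x_5) = 81.000000, coefficient = 1

I ≈ (0.350000/2) × 280.065831 = 49.011520
Exact value: 47.989648
Error: 1.021872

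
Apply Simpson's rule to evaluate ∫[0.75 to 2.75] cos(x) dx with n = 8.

f(x) = cos(x)
a = 0.75, b = 2.75, n = 8
h = (b - a)/n = 0.250000

Simpson's rule: (h/3)[f(x₀) + 4f(x₁) + 2f(x₂) + ... + f(xₙ)]

x_0 = 0.7500, f(x_0) = 0.731689, coefficient = 1
x_1 = 1.0000, f(x_1) = 0.540302, coefficient = 4
x_2 = 1.2500, f(x_2) = 0.315322, coefficient = 2
x_3 = 1.5000, f(x_3) = 0.070737, coefficient = 4
x_4 = 1.7500, f(x_4) = -0.178246, coefficient = 2
x_5 = 2.0000, f(x_5) = -0.416147, coefficient = 4
x_6 = 2.2500, f(x_6) = -0.628174, coefficient = 2
x_7 = 2.5000, f(x_7) = -0.801144, coefficient = 4
x_8 = 2.7500, f(x_8) = -0.924302, coefficient = 1

I ≈ (0.250000/3) × -3.599812 = -0.299984
Exact value: -0.299978
Error: 0.000007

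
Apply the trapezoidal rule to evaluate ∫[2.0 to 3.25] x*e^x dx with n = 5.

f(x) = x*e^x
a = 2.0, b = 3.25, n = 5
h = (b - a)/n = 0.250000

Trapezoidal rule: (h/2)[f(x₀) + 2f(x₁) + 2f(x₂) + ... + f(xₙ)]

x_0 = 2.0000, f(x_0) = 14.778112, coefficient = 1
x_1 = 2.2500, f(x_1) = 21.347406, coefficient = 2
x_2 = 2.5000, f(x_2) = 30.456235, coefficient = 2
x_3 = 2.7500, f(x_3) = 43.017238, coefficient = 2
x_4 = 3.0000, f(x_4) = 60.256611, coefficient = 2
x_5 = 3.2500, f(x_5) = 83.818605, coefficient = 1

I ≈ (0.250000/2) × 408.751695 = 51.093962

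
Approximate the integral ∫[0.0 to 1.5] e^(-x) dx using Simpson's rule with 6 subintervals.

f(x) = e^(-x)
a = 0.0, b = 1.5, n = 6
h = (b - a)/n = 0.250000

Simpson's rule: (h/3)[f(x₀) + 4f(x₁) + 2f(x₂) + ... + f(xₙ)]

x_0 = 0.0000, f(x_0) = 1.000000, coefficient = 1
x_1 = 0.2500, f(x_1) = 0.778801, coefficient = 4
x_2 = 0.5000, f(x_2) = 0.606531, coefficient = 2
x_3 = 0.7500, f(x_3) = 0.472367, coefficient = 4
x_4 = 1.0000, f(x_4) = 0.367879, coefficient = 2
x_5 = 1.2500, f(x_5) = 0.286505, coefficient = 4
x_6 = 1.5000, f(x_6) = 0.223130, coefficient = 1

I ≈ (0.250000/3) × 9.322639 = 0.776887
Exact value: 0.776870
Error: 0.000017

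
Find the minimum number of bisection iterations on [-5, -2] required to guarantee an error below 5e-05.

We need (b-a)/2^n ≤ 5e-05
(-2 - (-5))/2^n ≤ 5e-05
3/2^n ≤ 5e-05
2^n ≥ 60000
n ≥ log₂(60000) = 15.87
n ≥ 16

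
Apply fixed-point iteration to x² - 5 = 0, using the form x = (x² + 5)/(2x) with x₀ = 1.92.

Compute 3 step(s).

Equation: x² - 5 = 0
Fixed-point form: x = (x² + 5)/(2x)
x₀ = 1.92

x_1 = g(1.920000) = 2.262083
x_2 = g(2.262083) = 2.236218
x_3 = g(2.236218) = 2.236068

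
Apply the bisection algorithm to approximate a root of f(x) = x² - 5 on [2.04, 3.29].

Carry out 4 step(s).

f(x) = x² - 5
Initial interval: [2.04, 3.29]

Iteration 1:
  c_1 = (2.040000 + 3.290000)/2 = 2.665000
  f(c_1) = f(2.665000) = 2.102225
  f(a) × f(c) < 0, new interval: [2.040000, 2.665000]
Iteration 2:
  c_2 = (2.040000 + 2.665000)/2 = 2.352500
  f(c_2) = f(2.352500) = 0.534256
  f(a) × f(c) < 0, new interval: [2.040000, 2.352500]
Iteration 3:
  c_3 = (2.040000 + 2.352500)/2 = 2.196250
  f(c_3) = f(2.196250) = -0.176486
  f(a) × f(c) ≥ 0, new interval: [2.196250, 2.352500]
Iteration 4:
  c_4 = (2.196250 + 2.352500)/2 = 2.274375
  f(c_4) = f(2.274375) = 0.172782
  f(a) × f(c) < 0, new interval: [2.196250, 2.274375]

After 4 iteration(s), the approximation is c_4 = 2.274375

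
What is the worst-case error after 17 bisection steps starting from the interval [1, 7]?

Bisection error bound: |error| ≤ (b-a)/2^n
|error| ≤ (7 - 1)/2^17 = 6/2^17
|error| ≤ 0.0000457764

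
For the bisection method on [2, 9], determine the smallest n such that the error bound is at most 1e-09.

We need (b-a)/2^n ≤ 1e-09
(9 - 2)/2^n ≤ 1e-09
7/2^n ≤ 1e-09
2^n ≥ 7000000000
n ≥ log₂(7000000000) = 32.70
n ≥ 33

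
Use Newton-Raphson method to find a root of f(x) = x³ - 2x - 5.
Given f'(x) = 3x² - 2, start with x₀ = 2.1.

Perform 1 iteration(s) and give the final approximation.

f(x) = x³ - 2x - 5
f'(x) = 3x² - 2
x₀ = 2.1

Newton-Raphson formula: x_{n+1} = x_n - f(x_n)/f'(x_n)

Iteration 1:
  f(2.100000) = 0.061000
  f'(2.100000) = 11.230000
  x_1 = 2.100000 - 0.061000/11.230000 = 2.094568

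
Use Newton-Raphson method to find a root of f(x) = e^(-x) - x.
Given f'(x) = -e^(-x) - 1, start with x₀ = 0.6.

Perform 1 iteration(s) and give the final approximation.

f(x) = e^(-x) - x
f'(x) = -e^(-x) - 1
x₀ = 0.6

Newton-Raphson formula: x_{n+1} = x_n - f(x_n)/f'(x_n)

Iteration 1:
  f(0.600000) = -0.051188
  f'(0.600000) = -1.548812
  x_1 = 0.600000 - (-0.051188)/(-1.548812) = 0.566950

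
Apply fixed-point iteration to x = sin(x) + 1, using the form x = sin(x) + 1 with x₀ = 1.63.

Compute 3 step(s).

Equation: x = sin(x) + 1
Fixed-point form: x = sin(x) + 1
x₀ = 1.63

x_1 = g(1.630000) = 1.998248
x_2 = g(1.998248) = 1.910025
x_3 = g(1.910025) = 1.943012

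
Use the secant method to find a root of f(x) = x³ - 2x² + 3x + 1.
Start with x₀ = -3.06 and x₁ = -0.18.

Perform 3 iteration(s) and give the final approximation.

f(x) = x³ - 2x² + 3x + 1
x₀ = -3.06, x₁ = -0.18

Secant formula: x_{n+1} = x_n - f(x_n)(x_n - x_{n-1})/(f(x_n) - f(x_{n-1}))

Iteration 1:
  f(-3.060000) = -55.559816
  f(-0.180000) = 0.389368
  x_2 = -0.180000 - 0.389368×(-0.180000 - (-3.060000))/(0.389368 - (-55.559816))
       = -0.200043
Iteration 2:
  f(-0.180000) = 0.389368
  f(-0.200043) = 0.311832
  x_3 = -0.200043 - 0.311832×(-0.200043 - (-0.180000))/(0.311832 - 0.389368)
       = -0.280651
Iteration 3:
  f(-0.200043) = 0.311832
  f(-0.280651) = -0.021587
  x_4 = -0.280651 - (-0.021587)×(-0.280651 - (-0.200043))/(-0.021587 - 0.311832)
       = -0.275432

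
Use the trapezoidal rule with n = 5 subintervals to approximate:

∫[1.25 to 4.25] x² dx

f(x) = x²
a = 1.25, b = 4.25, n = 5
h = (b - a)/n = 0.600000

Trapezoidal rule: (h/2)[f(x₀) + 2f(x₁) + 2f(x₂) + ... + f(xₙ)]

x_0 = 1.2500, f(x_0) = 1.562500, coefficient = 1
x_1 = 1.8500, f(x_1) = 3.422500, coefficient = 2
x_2 = 2.4500, f(x_2) = 6.002500, coefficient = 2
x_3 = 3.0500, f(x_3) = 9.302500, coefficient = 2
x_4 = 3.6500, f(x_4) = 13.322500, coefficient = 2
x_5 = 4.2500, f(x_5) = 18.062500, coefficient = 1

I ≈ (0.600000/2) × 83.725000 = 25.117500
Exact value: 24.937500
Error: 0.180000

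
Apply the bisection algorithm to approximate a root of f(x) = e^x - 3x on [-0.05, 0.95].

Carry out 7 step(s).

f(x) = e^x - 3x
Initial interval: [-0.05, 0.95]

Iteration 1:
  c_1 = (-0.050000 + 0.950000)/2 = 0.450000
  f(c_1) = f(0.450000) = 0.218312
  f(a) × f(c) ≥ 0, new interval: [0.450000, 0.950000]
Iteration 2:
  c_2 = (0.450000 + 0.950000)/2 = 0.700000
  f(c_2) = f(0.700000) = -0.086247
  f(a) × f(c) < 0, new interval: [0.450000, 0.700000]
Iteration 3:
  c_3 = (0.450000 + 0.700000)/2 = 0.575000
  f(c_3) = f(0.575000) = 0.052131
  f(a) × f(c) ≥ 0, new interval: [0.575000, 0.700000]
Iteration 4:
  c_4 = (0.575000 + 0.700000)/2 = 0.637500
  f(c_4) = f(0.637500) = -0.020754
  f(a) × f(c) < 0, new interval: [0.575000, 0.637500]
Iteration 5:
  c_5 = (0.575000 + 0.637500)/2 = 0.606250
  f(c_5) = f(0.606250) = 0.014793
  f(a) × f(c) ≥ 0, new interval: [0.606250, 0.637500]
Iteration 6:
  c_6 = (0.606250 + 0.637500)/2 = 0.621875
  f(c_6) = f(0.621875) = -0.003208
  f(a) × f(c) < 0, new interval: [0.606250, 0.621875]
Iteration 7:
  c_7 = (0.606250 + 0.621875)/2 = 0.614062
  f(c_7) = f(0.614062) = 0.005736
  f(a) × f(c) ≥ 0, new interval: [0.614062, 0.621875]

After 7 iteration(s), the approximation is c_7 = 0.614062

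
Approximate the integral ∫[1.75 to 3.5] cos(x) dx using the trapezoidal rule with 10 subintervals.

f(x) = cos(x)
a = 1.75, b = 3.5, n = 10
h = (b - a)/n = 0.175000

Trapezoidal rule: (h/2)[f(x₀) + 2f(x₁) + 2f(x₂) + ... + f(xₙ)]

x_0 = 1.7500, f(x_0) = -0.178246, coefficient = 1
x_1 = 1.9250, f(x_1) = -0.346844, coefficient = 2
x_2 = 2.1000, f(x_2) = -0.504846, coefficient = 2
x_3 = 2.2750, f(x_3) = -0.647427, coefficient = 2
x_4 = 2.4500, f(x_4) = -0.770231, coefficient = 2
x_5 = 2.6250, f(x_5) = -0.869507, coefficient = 2
x_6 = 2.8000, f(x_6) = -0.942222, coefficient = 2
x_7 = 2.9750, f(x_7) = -0.986156, coefficient = 2
x_8 = 3.1500, f(x_8) = -0.999965, coefficient = 2
x_9 = 3.3250, f(x_9) = -0.983228, coefficient = 2
x_10 = 3.5000, f(x_10) = -0.936457, coefficient = 1

I ≈ (0.175000/2) × -15.215554 = -1.331361
Exact value: -1.334769
Error: 0.003408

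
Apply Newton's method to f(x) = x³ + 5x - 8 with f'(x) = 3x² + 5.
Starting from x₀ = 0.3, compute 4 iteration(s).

f(x) = x³ + 5x - 8
f'(x) = 3x² + 5
x₀ = 0.3

Newton-Raphson formula: x_{n+1} = x_n - f(x_n)/f'(x_n)

Iteration 1:
  f(0.300000) = -6.473000
  f'(0.300000) = 5.270000
  x_1 = 0.300000 - (-6.473000)/5.270000 = 1.528273
Iteration 2:
  f(1.528273) = 3.210830
  f'(1.528273) = 12.006857
  x_2 = 1.528273 - 3.210830/12.006857 = 1.260857
Iteration 3:
  f(1.260857) = 0.308744
  f'(1.260857) = 9.769280
  x_3 = 1.260857 - 0.308744/9.769280 = 1.229253
Iteration 4:
  f(1.229253) = 0.003746
  f'(1.229253) = 9.533191
  x_4 = 1.229253 - 0.003746/9.533191 = 1.228860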